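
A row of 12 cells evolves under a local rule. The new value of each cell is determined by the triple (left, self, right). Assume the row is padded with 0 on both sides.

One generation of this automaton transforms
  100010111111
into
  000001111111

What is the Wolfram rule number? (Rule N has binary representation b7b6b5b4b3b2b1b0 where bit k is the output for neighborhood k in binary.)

232

position 7: 111 → 1  (bit 7 = 1)
position 11: 110 → 1  (bit 6 = 1)
position 5: 101 → 1  (bit 5 = 1)
position 1: 100 → 0  (bit 4 = 0)
position 6: 011 → 1  (bit 3 = 1)
position 0: 010 → 0  (bit 2 = 0)
position 3: 001 → 0  (bit 1 = 0)
position 2: 000 → 0  (bit 0 = 0)
bits b7..b0 = 11101000 = 232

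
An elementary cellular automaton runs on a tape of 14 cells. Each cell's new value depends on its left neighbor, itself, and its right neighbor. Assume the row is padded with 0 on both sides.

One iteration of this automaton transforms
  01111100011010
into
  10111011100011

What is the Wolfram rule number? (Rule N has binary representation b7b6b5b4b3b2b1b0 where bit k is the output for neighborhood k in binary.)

position 2: 111 → 1  (bit 7 = 1)
position 5: 110 → 0  (bit 6 = 0)
position 11: 101 → 0  (bit 5 = 0)
position 6: 100 → 1  (bit 4 = 1)
position 1: 011 → 0  (bit 3 = 0)
position 12: 010 → 1  (bit 2 = 1)
position 0: 001 → 1  (bit 1 = 1)
position 7: 000 → 1  (bit 0 = 1)
bits b7..b0 = 10010111 = 151

151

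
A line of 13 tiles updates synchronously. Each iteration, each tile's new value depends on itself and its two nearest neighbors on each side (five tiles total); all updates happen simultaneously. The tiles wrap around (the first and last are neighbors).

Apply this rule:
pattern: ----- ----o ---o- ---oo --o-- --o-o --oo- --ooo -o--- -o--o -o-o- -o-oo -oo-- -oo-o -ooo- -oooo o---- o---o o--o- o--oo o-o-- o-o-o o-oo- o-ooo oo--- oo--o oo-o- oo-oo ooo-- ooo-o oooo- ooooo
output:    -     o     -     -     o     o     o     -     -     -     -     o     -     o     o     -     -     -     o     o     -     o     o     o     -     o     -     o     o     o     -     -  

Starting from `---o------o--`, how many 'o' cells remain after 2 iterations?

iteration 1: -o-o----o-o--
iteration 2: -o----o-o----
count of o: 3

3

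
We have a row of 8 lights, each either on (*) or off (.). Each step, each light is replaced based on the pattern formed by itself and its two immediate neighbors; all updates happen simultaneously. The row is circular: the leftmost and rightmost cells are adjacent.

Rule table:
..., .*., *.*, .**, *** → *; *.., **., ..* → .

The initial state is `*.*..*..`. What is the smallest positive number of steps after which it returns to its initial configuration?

***..*..
**...*..
*..*.*..
*..***..
*..**...
*..*..*.
*..*..**
...*..**
.*.*..*.
.***..*.
.**...*.
.*..*.*.
.*..***.
.*..**..
.*..*..*
**..*..*
*...*..*
..*.*..*
..***..*
..**...*
..*..*.*
..*..***
..*..**.
*.*..*..

24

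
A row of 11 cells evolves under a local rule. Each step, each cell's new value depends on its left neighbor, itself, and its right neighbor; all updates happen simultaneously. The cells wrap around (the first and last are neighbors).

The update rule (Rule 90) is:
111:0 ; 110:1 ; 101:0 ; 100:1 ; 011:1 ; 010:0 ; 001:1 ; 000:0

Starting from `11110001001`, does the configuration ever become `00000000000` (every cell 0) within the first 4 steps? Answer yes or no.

no

00011010111
10111000101
10101101001
10001100111
step 4 is 10001100111, still not uniform 0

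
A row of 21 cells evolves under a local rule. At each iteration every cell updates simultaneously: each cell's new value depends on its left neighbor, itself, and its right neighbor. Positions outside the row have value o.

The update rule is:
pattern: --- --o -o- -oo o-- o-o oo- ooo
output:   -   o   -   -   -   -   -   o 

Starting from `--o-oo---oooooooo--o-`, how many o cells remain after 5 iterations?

5

-o------o-oooooo--o--
-------o---oooo--o--o
------o---o-oo--o--o-
-----o---o-----o--o--
----o---o-----o--o--o
count of o: 5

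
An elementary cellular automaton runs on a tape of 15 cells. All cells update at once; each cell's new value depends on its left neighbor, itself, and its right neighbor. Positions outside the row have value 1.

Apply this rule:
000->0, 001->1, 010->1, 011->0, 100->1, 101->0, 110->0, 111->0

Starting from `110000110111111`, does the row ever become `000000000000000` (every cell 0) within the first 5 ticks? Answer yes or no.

no

001001000000000
111111100000001
000000010000010
100000111000110
010001000101000
tick 5 is 010001000101000, still not uniform 0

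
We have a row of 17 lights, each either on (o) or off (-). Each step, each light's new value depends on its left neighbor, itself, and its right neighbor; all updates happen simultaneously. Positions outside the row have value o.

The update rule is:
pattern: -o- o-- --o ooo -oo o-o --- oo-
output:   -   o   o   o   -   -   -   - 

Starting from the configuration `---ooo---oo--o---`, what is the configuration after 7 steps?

o-------o--o-oo-o

o-o-o-o-o--oo-o-o
---------oo------
o-------o--o----o
-o-----o-oo-o--o-
--o---o------oo--
oo-o-o-o----o--oo
o-------o--o-oo-o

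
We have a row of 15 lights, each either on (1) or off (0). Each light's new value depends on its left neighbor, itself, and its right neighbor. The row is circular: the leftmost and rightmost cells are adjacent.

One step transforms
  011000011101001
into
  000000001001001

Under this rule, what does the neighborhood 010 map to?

At position 11 the neighborhood is 010; the next row has 1 there.

1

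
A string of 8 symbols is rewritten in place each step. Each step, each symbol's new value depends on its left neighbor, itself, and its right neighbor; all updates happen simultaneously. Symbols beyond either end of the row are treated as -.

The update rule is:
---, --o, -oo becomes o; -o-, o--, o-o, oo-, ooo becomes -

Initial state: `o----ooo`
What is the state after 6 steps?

--oooo--
ooo----o
o---ooo-
--ooo---
ooo---oo
o---ooo-

o---ooo-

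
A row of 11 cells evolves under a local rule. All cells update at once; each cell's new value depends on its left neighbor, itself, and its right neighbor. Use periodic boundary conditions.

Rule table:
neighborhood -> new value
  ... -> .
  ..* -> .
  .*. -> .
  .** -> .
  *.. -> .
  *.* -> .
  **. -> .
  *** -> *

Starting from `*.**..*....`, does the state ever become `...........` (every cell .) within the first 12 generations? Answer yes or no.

generation 1: ...........
all cells are . at generation 1

yes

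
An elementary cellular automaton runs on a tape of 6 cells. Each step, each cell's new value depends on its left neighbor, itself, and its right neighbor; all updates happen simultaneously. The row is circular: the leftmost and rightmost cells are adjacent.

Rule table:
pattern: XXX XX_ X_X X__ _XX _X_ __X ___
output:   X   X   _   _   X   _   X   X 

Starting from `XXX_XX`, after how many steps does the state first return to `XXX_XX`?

1

XXX_XX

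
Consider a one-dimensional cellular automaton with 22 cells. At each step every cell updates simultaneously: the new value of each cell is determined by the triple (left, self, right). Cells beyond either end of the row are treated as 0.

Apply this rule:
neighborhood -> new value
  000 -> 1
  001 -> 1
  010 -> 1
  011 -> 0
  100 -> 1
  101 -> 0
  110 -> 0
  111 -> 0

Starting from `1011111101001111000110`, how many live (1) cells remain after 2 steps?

16

1000000001110000111001
1111111110001111000111
count of 1: 16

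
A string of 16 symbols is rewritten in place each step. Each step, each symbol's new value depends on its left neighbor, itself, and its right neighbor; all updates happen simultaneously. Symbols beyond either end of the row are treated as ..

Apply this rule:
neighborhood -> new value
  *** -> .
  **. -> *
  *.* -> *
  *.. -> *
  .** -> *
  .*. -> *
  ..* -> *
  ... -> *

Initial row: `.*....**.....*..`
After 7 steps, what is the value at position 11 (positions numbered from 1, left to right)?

step 1: ****************
step 2: *..............*
step 3: ****************  (repeats step 1; period 2)
step 7: ****************
position 11 holds *

*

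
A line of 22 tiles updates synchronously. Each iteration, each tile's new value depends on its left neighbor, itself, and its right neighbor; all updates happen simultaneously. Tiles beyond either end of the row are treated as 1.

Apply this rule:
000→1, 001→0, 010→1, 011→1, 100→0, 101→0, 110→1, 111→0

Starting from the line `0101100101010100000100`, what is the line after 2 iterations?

0101100101010101110100
0101100101010101010100

0101100101010101010100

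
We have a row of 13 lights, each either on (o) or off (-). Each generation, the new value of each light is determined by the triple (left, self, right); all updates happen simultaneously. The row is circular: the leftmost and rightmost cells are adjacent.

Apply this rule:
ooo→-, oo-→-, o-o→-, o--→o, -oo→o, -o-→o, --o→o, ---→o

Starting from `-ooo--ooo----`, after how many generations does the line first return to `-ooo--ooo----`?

oo--ooo--oooo
--ooo--ooo---
ooo--ooo--ooo
---ooo--ooo--
oooo--ooo--oo
----ooo--ooo-
ooooo--ooo--o
-----ooo--ooo
oooooo--ooo--
o-----ooo--oo
-oooooo--ooo-
oo-----ooo--o
--oooooo--ooo
ooo-----ooo--
o--oooooo--oo
-ooo-----ooo-
oo--oooooo--o
--ooo-----ooo
ooo--oooooo--
o--ooo-----oo
-ooo--oooooo-
oo--ooo-----o
--ooo--oooooo
ooo--ooo-----
o--ooo--ooooo
-ooo--ooo----

26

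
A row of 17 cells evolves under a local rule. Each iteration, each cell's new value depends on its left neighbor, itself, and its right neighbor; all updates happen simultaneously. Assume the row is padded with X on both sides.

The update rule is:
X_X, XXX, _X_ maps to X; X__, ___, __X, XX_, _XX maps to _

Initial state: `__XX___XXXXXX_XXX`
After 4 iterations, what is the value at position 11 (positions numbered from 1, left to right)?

_

iteration 1: ________XXXX_X_XX
iteration 2: _________XX_XXX_X
iteration 3: ___________X_X_X_
iteration 4: ___________XXXXXX
position 11 holds _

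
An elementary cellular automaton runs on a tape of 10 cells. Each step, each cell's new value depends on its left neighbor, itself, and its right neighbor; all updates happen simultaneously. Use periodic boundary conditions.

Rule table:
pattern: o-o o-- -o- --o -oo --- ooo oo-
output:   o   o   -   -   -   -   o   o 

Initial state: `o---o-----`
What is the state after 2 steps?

--o---o---

step 1: -o---o----
step 2: --o---o---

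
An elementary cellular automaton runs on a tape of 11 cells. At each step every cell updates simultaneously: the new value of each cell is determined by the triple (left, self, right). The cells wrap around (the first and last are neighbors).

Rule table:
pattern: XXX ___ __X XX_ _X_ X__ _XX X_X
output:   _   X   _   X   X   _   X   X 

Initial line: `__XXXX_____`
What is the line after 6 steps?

X_X__X_XXXX

X_X__X_XXXX
XXX__XXX___
X_X__X_X_X_
XXX__XXXXXX
__X__X_____
X_X__X_XXXX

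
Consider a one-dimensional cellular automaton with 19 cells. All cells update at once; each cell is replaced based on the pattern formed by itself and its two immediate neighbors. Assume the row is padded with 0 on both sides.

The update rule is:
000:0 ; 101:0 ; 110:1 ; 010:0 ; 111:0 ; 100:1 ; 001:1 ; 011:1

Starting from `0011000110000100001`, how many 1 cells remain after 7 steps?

0111101111001010010
1100101001110001101
1111000111011011100
1001101101011010110
0111101100011000111
1100101110111101101
1111001010100101100
count of 1: 10

10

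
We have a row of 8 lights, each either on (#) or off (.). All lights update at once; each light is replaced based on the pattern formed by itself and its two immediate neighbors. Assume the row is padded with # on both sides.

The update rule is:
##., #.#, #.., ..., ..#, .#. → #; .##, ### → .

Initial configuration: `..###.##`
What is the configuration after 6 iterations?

##.#####

iteration 1: ##..##..
iteration 2: .###.###
iteration 3: #..##...
iteration 4: ###.####
iteration 5: ..##....
iteration 6: ##.#####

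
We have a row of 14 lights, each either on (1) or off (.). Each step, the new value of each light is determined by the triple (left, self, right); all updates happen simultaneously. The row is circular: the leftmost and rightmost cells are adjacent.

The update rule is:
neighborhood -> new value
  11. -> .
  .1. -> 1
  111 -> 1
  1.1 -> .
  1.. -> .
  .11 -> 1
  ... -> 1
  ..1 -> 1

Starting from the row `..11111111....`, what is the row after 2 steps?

11111111..1111

step 1: 111111111..111
step 2: 11111111..1111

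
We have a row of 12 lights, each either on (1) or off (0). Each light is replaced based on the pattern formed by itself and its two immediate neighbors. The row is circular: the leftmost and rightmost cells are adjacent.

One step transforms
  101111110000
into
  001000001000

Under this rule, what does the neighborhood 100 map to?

At position 8 the neighborhood is 100; the next row has 1 there.

1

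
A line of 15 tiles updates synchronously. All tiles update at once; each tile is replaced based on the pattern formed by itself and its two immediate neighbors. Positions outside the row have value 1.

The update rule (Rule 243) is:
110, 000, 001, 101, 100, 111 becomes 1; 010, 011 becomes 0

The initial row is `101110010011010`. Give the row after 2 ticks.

110111101101101
111011110110110

111011110110110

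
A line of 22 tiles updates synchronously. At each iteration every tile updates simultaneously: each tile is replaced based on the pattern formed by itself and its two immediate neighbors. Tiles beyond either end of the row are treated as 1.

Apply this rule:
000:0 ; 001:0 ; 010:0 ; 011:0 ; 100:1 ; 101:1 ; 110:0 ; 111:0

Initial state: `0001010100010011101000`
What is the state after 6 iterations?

iteration 1: 1000101010001000010100
iteration 2: 0100010101000100001010
iteration 3: 1010001010100010000101
iteration 4: 0101000101010001000010
iteration 5: 1010100010101000100001
iteration 6: 0101010001010100010000

0101010001010100010000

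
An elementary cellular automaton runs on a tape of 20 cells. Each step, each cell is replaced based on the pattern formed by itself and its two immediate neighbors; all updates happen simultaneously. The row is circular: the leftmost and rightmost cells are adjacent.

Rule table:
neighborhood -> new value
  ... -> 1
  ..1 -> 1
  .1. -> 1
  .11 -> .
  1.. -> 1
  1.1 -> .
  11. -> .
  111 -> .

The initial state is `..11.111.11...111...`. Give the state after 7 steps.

step 1: 11.........111...111
step 2: ..111111111...111...
step 3: 11.........111...111  (repeats step 1; period 2)
step 7: 11.........111...111

11.........111...111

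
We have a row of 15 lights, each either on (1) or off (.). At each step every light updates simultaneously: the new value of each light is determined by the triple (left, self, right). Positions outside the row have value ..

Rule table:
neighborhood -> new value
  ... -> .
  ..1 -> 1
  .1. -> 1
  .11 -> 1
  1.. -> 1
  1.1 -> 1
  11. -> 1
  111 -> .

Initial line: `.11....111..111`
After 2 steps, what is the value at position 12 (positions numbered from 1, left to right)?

.

1111..11.1111.1
1..1111111..111
position 12 holds .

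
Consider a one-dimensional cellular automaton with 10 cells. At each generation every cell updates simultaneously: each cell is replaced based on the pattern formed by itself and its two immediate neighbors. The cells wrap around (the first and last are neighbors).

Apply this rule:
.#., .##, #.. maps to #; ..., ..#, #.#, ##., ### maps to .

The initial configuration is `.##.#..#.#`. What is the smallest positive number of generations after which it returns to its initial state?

2

.#..##.#.#
.##.#..#.#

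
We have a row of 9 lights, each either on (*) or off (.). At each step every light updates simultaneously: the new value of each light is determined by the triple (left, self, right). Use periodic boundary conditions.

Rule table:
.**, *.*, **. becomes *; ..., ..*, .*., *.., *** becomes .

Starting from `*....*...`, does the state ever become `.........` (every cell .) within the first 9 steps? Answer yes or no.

yes

step 1: .........
all cells are . at step 1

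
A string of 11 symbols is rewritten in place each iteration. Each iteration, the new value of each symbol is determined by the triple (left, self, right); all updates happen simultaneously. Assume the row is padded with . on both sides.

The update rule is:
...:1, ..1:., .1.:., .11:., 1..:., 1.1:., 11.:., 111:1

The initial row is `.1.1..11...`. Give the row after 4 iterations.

..1111.....

.........11
11111111...
.111111..11
..1111.....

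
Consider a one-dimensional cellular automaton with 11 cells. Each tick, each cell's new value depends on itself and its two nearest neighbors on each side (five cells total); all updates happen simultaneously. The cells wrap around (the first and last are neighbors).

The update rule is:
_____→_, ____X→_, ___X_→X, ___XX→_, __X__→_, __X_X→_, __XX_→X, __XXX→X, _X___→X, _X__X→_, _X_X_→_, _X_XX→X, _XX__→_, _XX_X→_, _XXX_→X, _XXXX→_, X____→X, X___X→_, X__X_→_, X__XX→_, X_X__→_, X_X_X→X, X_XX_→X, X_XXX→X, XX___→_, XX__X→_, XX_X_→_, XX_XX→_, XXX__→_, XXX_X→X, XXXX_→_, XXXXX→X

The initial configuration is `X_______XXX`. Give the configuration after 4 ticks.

_XX__X__X__

tick 1: __X_____X__
tick 2: _X_XX__X_XX
tick 3: _XXX____XX_
tick 4: _XX__X__X__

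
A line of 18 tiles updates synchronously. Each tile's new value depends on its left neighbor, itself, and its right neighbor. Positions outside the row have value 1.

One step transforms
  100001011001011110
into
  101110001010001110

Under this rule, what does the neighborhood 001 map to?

1

At position 4 the neighborhood is 001; the next row has 1 there.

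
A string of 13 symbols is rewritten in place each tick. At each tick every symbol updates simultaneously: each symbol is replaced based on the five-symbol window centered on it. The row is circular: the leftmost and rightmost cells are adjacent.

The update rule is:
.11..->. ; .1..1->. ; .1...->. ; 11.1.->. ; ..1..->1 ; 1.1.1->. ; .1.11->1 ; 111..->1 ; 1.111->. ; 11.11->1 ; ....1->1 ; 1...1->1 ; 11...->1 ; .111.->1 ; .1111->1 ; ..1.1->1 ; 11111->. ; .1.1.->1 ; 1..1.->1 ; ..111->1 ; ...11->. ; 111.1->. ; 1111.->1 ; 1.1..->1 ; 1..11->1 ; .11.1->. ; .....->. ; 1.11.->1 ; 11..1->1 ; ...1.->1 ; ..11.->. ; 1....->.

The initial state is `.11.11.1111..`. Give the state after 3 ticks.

tick 1: ...11.1.11111
tick 2: 11.....1.1.11
tick 3: 111..1111.1.1

111..1111.1.1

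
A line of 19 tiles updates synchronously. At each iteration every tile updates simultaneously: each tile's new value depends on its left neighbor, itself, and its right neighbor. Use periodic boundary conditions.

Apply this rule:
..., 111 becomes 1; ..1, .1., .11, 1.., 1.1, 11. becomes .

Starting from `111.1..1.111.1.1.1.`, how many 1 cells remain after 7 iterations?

.1........1........
...111111...1111111
.1..1111..1..11111.
.....11.......111..
1111....11111..1..1
111..11..111.......
.1........1..11111.
count of 1: 7

7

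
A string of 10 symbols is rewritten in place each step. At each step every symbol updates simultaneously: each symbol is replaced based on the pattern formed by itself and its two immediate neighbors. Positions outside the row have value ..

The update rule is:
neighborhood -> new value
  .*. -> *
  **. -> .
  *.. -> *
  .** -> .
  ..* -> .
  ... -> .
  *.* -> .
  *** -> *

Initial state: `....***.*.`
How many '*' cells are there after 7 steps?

1

step 1: .....*..**
step 2: .....**...
step 3: .......*..
step 4: .......**.
step 5: .........*
step 6: .........*  (fixed point — unchanged through step 7)
count of *: 1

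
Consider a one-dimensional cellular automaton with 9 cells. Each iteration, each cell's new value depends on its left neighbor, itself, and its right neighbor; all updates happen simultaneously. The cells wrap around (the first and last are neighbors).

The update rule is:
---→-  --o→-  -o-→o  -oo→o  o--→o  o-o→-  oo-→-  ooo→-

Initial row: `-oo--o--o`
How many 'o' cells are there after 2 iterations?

iteration 1: -o-o-oo-o
iteration 2: -o-o-o--o
count of o: 4

4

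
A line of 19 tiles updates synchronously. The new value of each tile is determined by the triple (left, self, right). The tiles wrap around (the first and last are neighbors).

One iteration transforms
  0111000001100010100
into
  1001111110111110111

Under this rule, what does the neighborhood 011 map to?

At position 1 the neighborhood is 011; the next row has 0 there.

0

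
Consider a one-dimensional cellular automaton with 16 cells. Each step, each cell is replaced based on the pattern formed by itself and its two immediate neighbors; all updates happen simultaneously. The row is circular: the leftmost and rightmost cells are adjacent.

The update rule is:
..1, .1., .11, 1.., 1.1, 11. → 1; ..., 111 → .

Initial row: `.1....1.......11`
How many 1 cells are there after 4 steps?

11

111..111.....111
..1111.11...11..
.11..11111.1111.
111111...111..11
count of 1: 11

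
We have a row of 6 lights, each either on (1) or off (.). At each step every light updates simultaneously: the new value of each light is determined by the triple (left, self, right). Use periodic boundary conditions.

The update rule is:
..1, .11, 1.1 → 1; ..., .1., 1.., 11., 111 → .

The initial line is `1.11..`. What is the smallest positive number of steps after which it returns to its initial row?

step 1: .11..1
step 2: 11..1.
step 3: 1..1.1
step 4: ..1.11
step 5: .1.11.
step 6: 1.11..

6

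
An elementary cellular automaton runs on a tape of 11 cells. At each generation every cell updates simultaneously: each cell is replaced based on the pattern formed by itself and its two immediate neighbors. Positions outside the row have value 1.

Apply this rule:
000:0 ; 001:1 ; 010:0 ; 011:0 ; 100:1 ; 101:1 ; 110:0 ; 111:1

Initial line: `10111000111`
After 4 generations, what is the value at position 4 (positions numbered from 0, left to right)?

generation 1: 01010101011
generation 2: 10101010101
generation 3: 01010101010
generation 4: 10101010101
position 4 holds 1

1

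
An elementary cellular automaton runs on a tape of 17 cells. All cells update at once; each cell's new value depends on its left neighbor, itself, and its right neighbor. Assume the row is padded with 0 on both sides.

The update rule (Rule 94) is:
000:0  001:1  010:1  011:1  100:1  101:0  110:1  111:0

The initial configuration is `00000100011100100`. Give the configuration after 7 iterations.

10101010110110101

00001110110111110
00011010110100011
00111010110110111
01101010110110101
11101010110110101
10101010110110101
10101010110110101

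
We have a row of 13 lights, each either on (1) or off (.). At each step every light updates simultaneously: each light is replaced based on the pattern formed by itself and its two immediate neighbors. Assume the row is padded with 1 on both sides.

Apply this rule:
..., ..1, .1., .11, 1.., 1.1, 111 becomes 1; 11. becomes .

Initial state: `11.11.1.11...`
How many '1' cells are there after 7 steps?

1.11.1111.111
.11.1111.1111
11.1111.11111
1.1111.111111
.1111.1111111
1111.11111111
111.111111111
count of 1: 12

12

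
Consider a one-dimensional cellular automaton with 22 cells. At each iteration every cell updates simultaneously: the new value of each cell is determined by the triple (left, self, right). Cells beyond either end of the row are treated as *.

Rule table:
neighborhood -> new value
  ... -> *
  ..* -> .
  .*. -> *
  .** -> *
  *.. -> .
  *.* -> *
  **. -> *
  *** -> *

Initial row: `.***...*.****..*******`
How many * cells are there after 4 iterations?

iteration 1: ****.*.******..*******
iteration 2: *************..*******
iteration 3: *************..*******  (fixed point — unchanged through iteration 4)
count of *: 20

20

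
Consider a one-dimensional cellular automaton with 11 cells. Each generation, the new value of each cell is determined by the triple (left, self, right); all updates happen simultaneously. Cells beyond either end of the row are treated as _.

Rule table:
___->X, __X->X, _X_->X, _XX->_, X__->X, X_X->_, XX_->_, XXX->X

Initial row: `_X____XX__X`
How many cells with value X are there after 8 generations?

9

XXXXXX__XXX
_XXXX_XX_X_
X_XX_____XX
X___XXXXX__
XXXX_XXX_XX
_XX___X____
X__XXXXXXXX
XXX_XXXXXX_
count of X: 9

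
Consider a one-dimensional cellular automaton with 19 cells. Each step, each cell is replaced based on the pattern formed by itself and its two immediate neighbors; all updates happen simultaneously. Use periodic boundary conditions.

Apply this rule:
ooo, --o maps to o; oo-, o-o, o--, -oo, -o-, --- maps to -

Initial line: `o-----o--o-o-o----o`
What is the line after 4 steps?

--o--o--------o----

step 1: -----o--o--------o-
step 2: ----o--o--------o--
step 3: ---o--o--------o---
step 4: --o--o--------o----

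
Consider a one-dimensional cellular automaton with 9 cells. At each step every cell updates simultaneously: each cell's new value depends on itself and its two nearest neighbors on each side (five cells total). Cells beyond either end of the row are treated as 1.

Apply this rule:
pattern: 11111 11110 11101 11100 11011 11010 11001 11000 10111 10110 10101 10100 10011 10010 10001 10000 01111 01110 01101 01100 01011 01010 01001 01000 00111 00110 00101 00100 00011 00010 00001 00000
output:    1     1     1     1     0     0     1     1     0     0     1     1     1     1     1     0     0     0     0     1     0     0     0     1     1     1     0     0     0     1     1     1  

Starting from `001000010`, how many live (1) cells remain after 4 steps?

110101100
110100111
110101101
110100000
count of 1: 3

3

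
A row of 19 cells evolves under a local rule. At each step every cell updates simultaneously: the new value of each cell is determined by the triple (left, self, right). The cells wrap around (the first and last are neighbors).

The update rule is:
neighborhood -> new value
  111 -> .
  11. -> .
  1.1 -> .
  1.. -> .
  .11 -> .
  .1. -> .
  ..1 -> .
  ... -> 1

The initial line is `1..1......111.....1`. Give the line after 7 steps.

.....1111.....111..
1111......111.....1
.....1111.....111..  (repeats step 1; period 2)
step 7: .....1111.....111..

.....1111.....111..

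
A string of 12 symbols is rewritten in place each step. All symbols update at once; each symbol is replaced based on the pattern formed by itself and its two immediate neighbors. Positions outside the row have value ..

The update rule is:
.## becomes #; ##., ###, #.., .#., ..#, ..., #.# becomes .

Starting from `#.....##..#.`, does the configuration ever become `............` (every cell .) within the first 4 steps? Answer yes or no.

......#.....
............
all cells are . at step 2

yes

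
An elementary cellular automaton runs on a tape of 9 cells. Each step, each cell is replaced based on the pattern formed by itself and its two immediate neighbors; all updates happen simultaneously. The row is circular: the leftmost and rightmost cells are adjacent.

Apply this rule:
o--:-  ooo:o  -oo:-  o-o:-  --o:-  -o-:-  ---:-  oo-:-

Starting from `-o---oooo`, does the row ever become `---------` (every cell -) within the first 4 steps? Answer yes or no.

yes

step 1: ------oo-
step 2: ---------
all cells are - at step 2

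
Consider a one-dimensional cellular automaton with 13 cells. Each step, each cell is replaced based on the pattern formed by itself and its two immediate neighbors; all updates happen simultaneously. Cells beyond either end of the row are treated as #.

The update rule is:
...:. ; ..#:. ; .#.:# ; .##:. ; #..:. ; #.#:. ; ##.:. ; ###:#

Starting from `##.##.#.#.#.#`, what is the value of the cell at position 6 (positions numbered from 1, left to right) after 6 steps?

step 1: #.....#.#.#..
step 2: ......#.#.#..
step 3: ......#.#.#..  (fixed point — unchanged through step 6)
position 6 holds .

.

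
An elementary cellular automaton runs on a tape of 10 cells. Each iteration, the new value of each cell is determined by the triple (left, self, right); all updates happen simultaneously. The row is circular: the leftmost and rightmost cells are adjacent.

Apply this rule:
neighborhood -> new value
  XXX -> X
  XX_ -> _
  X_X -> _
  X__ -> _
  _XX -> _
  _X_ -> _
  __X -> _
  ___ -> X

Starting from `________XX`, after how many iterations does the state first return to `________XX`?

iteration 1: _XXXXXX___
iteration 2: __XXXX__XX
iteration 3: ___XX_____
iteration 4: XX____XXXX
iteration 5: X__XX__XXX
iteration 6: ________XX

6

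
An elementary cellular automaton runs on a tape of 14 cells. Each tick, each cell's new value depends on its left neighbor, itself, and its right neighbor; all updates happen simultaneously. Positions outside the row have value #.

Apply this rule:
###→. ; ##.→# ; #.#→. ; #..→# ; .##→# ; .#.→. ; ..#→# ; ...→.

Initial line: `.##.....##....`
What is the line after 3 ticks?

.###...####..#
.#.##.##..####
...##.#####...

...##.#####...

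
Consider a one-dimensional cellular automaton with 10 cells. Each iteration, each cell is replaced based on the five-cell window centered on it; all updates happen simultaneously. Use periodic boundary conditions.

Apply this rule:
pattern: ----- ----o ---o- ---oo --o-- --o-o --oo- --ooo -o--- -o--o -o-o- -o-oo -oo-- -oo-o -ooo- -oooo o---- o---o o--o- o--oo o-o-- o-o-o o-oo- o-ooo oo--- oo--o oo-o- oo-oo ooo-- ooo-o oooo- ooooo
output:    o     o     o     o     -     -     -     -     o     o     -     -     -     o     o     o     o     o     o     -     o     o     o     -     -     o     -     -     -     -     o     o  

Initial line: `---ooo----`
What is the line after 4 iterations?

o-oooo-o--

iteration 1: ooo-o--ooo
iteration 2: oo--oo--oo
iteration 3: o-o---o--o
iteration 4: o-oooo-o--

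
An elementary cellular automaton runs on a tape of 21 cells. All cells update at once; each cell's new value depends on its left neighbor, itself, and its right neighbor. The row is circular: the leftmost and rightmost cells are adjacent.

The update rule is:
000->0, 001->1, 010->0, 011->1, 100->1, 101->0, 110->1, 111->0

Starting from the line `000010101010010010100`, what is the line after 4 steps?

111010101110000001001

000100000001101100010
001010000011101110101
110001000110101010000
111010101110000001001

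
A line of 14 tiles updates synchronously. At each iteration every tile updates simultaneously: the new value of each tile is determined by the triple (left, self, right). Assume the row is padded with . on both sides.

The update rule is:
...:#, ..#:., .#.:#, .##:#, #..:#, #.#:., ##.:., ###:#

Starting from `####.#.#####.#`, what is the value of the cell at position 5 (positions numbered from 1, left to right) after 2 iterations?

iteration 1: ###..#.####..#
iteration 2: ##.#.#.###.#.#
position 5 holds .

.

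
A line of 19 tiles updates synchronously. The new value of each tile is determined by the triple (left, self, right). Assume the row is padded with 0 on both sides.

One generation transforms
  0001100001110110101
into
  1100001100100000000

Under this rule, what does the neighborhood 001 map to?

At position 2 the neighborhood is 001; the next row has 0 there.

0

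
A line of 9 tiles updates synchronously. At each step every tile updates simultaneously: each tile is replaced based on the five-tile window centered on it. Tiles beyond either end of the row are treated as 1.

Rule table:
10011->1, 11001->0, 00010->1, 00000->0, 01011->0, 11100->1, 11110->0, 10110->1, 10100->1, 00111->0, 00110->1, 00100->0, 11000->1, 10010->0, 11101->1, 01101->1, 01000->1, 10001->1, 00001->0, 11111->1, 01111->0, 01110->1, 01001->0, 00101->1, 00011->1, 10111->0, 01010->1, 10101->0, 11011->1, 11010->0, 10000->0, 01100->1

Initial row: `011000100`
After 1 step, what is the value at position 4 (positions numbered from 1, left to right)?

1

step 1: 111111001
position 4 holds 1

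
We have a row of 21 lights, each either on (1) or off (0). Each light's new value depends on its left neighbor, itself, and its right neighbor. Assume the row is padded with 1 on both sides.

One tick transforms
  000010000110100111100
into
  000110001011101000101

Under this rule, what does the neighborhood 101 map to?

At position 11 the neighborhood is 101; the next row has 1 there.

1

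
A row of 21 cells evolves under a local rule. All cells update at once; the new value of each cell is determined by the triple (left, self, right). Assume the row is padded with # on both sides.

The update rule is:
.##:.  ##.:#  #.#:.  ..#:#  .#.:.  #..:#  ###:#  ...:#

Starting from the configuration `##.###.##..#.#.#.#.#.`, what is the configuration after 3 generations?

####..##..###########

##..##..###..........
####.###.############
####..##..###########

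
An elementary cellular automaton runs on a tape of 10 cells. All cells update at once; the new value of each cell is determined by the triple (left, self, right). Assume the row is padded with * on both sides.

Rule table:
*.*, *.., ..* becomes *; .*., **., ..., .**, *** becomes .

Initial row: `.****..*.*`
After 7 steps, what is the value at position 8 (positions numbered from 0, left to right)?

*....**.*.
.*..*..*.*
*.**.**.*.
.*..*..*.*  (repeats step 2; period 2)
step 7: *.**.**.*.
position 8 holds *

*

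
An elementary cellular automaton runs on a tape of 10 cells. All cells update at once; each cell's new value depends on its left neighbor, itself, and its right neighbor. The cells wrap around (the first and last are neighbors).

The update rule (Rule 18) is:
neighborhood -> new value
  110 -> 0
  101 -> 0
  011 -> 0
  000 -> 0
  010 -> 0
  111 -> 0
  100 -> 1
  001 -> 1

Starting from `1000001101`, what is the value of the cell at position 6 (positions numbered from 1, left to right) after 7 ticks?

1

tick 1: 0100010000
tick 2: 1010101000
tick 3: 0000000101
tick 4: 1000001000
tick 5: 0100010101
tick 6: 0010100000
tick 7: 0100010000
position 6 holds 1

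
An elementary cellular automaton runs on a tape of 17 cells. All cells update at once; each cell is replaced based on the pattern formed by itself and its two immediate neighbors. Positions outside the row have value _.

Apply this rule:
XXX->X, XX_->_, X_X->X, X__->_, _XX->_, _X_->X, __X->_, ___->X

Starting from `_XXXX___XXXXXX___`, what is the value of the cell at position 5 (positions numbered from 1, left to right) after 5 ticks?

__XX__X__XXXX__XX
X_____X___XX_____
X_XXX_X_X____XXXX
XX_X_XXXX_XX__XX_
__XXX_XX_X_______
position 5 holds X

X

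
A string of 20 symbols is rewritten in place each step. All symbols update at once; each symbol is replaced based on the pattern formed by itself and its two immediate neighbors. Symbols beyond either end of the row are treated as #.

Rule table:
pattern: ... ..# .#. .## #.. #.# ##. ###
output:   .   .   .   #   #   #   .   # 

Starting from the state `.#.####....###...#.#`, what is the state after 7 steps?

.#.#.#.#.#.#.#.#####

#.####.#...##.#...##
.####.#.#..#.#.#..##
####.#.#.#..#.#.#.##
###.#.#.#.#..#.#.###
##.#.#.#.#.#..#.####
#.#.#.#.#.#.#..#####
.#.#.#.#.#.#.#.#####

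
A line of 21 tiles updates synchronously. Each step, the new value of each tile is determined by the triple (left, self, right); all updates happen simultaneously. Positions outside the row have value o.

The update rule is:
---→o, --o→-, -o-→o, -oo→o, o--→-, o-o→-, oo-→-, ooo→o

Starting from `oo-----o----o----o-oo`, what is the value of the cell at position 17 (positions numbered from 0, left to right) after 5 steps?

o--ooo-o-oo-o-oo-o-oo
---oo--o-o--o-o--o-oo
-o-o---o-o--o-o--o-oo
-o-o-o-o-o--o-o--o-oo
-o-o-o-o-o--o-o--o-oo
position 17 holds o

o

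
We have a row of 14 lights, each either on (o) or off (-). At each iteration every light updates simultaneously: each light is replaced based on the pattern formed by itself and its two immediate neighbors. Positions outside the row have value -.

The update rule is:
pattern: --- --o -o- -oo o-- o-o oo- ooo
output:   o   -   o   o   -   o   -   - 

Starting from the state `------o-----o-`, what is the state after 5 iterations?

ooooo-o-ooo-o-
o----oooo--oo-
o-oo-o-----o--
ooo-oo-ooo-o-o
o--oo-oo--oooo

o--oo-oo--oooo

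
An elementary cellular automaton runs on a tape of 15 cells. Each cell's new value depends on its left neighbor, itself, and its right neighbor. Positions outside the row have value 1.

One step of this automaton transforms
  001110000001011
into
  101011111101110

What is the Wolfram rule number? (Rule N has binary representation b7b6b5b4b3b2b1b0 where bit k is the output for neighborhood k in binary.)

position 3: 111 → 0  (bit 7 = 0)
position 4: 110 → 1  (bit 6 = 1)
position 12: 101 → 1  (bit 5 = 1)
position 0: 100 → 1  (bit 4 = 1)
position 2: 011 → 1  (bit 3 = 1)
position 11: 010 → 1  (bit 2 = 1)
position 1: 001 → 0  (bit 1 = 0)
position 6: 000 → 1  (bit 0 = 1)
bits b7..b0 = 01111101 = 125

125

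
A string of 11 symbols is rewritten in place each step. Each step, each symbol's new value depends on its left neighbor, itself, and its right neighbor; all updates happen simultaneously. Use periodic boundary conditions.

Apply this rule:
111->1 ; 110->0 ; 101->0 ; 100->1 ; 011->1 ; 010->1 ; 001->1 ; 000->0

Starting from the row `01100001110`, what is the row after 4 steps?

01111100110

11010011101
10011111001
01111110111
01111100110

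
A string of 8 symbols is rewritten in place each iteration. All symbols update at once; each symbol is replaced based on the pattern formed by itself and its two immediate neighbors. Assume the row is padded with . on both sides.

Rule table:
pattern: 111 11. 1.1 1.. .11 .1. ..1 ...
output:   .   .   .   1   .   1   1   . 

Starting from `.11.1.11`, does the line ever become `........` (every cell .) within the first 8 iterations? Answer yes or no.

no

iteration 1: 1...1...
iteration 2: 11.111..
iteration 3: ......1.
iteration 4: .....111
iteration 5: ....1...
iteration 6: ...111..
iteration 7: ..1...1.
iteration 8: .111.111
iteration 8 is .111.111, still not uniform .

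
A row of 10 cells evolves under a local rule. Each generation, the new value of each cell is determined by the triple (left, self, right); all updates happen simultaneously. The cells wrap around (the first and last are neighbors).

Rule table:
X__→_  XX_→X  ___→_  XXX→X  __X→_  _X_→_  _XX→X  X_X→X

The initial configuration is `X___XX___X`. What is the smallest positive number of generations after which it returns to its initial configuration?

X___XX___X

1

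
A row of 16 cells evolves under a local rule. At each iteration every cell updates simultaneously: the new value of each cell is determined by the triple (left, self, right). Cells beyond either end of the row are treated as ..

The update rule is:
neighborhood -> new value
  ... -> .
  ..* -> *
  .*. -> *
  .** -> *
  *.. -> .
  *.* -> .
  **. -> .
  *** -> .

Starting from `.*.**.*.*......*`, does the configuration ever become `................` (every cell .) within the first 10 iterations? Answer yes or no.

**.*..*.*.....**
*..*.**.*....**.
*.**.*..*...**..
*.*..*.**..**...
*.*.**.*..**....
*.*.*..*.**.....
*.*.*.**.*......
*.*.*.*..*......
*.*.*.*.**......
*.*.*.*.*.......
iteration 10 is *.*.*.*.*......., still not uniform .

no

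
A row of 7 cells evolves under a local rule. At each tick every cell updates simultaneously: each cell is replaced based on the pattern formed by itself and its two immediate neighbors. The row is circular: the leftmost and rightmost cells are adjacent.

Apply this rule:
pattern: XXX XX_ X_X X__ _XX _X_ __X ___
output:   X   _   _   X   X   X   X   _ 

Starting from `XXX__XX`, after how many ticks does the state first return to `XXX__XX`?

XX_XXXX
X__XXXX
_XXXXXX
_XXXXX_
XXXXX_X
XXXX__X
XXX_XXX
XX__XXX
X_XXXXX
__XXXXX
XXXXXX_
XXXXX__
XXXX_XX
XXX__XX

14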